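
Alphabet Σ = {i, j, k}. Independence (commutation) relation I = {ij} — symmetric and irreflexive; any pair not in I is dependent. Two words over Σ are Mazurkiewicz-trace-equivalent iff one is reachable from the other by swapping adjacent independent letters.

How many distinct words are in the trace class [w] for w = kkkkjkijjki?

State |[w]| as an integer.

3

drop 0:k onto floor
drop 1:k onto {0:k}
drop 2:k onto {1:k}
drop 3:k onto {2:k}
drop 4:j onto {3:k}
drop 5:k onto {4:j}
drop 6:i onto {5:k}
drop 7:j onto {5:k}
drop 8:j onto {7:j}
drop 9:k onto {6:i, 8:j}
drop 10:i onto {9:k}
ground layer = {0:k}
drop-orders for the pieces not yet dropped (sum over which currently-grounded one goes next):
  1 to go: {10} 1
  2 to go: {9,10} 1
  3 to go: {6,9,10} 1  {8,9,10} 1
  4 to go: {6,8,9,10} 2  {7,8,9,10} 1
  5 to go: {6,7,8,9,10} 3
  6 to go: {5,6,7,8,9,10} 3
  7 to go: {4,5,6,7,8,9,10} 3
  8 to go: {3,4,5,6,7,8,9,10} 3
  9 to go: {2,3,4,5,6,7,8,9,10} 3
  if 0:k drops first: 3 orders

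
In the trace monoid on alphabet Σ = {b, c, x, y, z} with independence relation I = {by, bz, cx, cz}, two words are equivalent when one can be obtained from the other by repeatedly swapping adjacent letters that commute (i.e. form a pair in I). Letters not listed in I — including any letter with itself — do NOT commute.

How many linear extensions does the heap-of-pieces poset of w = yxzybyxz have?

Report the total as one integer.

0(y) covers ∅
1(x) covers 0:y
2(z) covers 1:x
3(y) covers 2:z
4(b) covers 1:x
5(y) covers 3:y
6(x) covers 4:b, 5:y
7(z) covers 6:x
floor of heap: 0:y
completions by unplaced set U, small U first (add the entries for U minus each lowest piece of U):
  |U|=1: {7}:1
  |U|=2: {6,7}:1
  |U|=3: {4,6,7}:1  {5,6,7}:1
  |U|=4: {3,5,6,7}:1  {4,5,6,7}:2
  |U|=5: {2,3,5,6,7}:1  {3,4,5,6,7}:3
  |U|=6: {2,3,4,5,6,7}:4
  start at 0(y): 4

4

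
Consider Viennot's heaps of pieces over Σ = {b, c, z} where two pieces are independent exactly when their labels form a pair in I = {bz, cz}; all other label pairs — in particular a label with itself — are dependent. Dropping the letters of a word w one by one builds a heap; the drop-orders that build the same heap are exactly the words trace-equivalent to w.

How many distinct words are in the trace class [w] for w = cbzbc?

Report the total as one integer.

5

#0=c has no predecessor
#1=b depends on [0:c]
#2=z has no predecessor
#3=b depends on [1:b]
#4=c depends on [3:b]
sources: [0:c, 2:z]
N(rest) = Σ N(rest − s) over sources s of rest; N(one piece) = 1:
  size 1 → [2]=1  [4]=1
  size 2 → [2,4]=2  [3,4]=1
  size 3 → [1,3,4]=1  [2,3,4]=3
  first=0(c) contributes 4
  first=2(z) contributes 1
|[w]| = 5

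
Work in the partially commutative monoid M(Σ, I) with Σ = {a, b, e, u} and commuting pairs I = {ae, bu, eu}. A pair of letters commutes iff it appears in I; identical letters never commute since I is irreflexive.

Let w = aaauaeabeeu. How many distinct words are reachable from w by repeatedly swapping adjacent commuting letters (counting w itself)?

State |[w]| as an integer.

29

#0=a has no predecessor
#1=a depends on [0:a]
#2=a depends on [1:a]
#3=u depends on [2:a]
#4=a depends on [3:u]
#5=e has no predecessor
#6=a depends on [4:a]
#7=b depends on [5:e, 6:a]
#8=e depends on [7:b]
#9=e depends on [8:e]
#10=u depends on [6:a]
sources: [0:a, 5:e]
N(rest) = Σ N(rest − s) over sources s of rest; N(one piece) = 1:
  size 1 → [9]=1  [10]=1
  size 2 → [8,9]=1  [9,10]=2
  size 3 → [7,8,9]=1  [8,9,10]=3
  size 4 → [5,7,8,9]=1  [7,8,9,10]=4
  size 5 → [5,7,8,9,10]=5  [6,7,8,9,10]=4
  size 6 → [4,6,7,8,9,10]=4  [5,6,7,8,9,10]=9
  size 7 → [3,4,6,7,8,9,10]=4  [4,5,6,7,8,9,10]=13
  size 8 → [2,3,4,6,7,8,9,10]=4  [3,4,5,6,7,8,9,10]=17
  size 9 → [1,2,3,4,6,7,8,9,10]=4  [2,3,4,5,6,7,8,9,10]=21
  first=0(a) contributes 25
  first=5(e) contributes 4
|[w]| = 29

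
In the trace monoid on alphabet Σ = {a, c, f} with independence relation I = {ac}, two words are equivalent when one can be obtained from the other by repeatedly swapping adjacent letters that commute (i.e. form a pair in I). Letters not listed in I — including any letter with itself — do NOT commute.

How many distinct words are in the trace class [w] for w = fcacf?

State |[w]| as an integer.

#0=f has no predecessor
#1=c depends on [0:f]
#2=a depends on [0:f]
#3=c depends on [1:c]
#4=f depends on [2:a, 3:c]
sources: [0:f]
N(rest) = Σ N(rest − s) over sources s of rest; N(one piece) = 1:
  size 1 → [4]=1
  size 2 → [2,4]=1  [3,4]=1
  size 3 → [1,3,4]=1  [2,3,4]=2
  first=0(f) contributes 3

3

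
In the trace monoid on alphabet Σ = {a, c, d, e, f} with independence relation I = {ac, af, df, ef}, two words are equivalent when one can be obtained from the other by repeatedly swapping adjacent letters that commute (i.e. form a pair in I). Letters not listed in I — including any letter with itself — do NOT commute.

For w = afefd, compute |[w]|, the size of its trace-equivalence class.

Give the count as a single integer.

0(a) covers ∅
1(f) covers ∅
2(e) covers 0:a
3(f) covers 1:f
4(d) covers 2:e
floor of heap: 0:a, 1:f
completions by unplaced set U, small U first (add the entries for U minus each lowest piece of U):
  |U|=1: {3}:1  {4}:1
  |U|=2: {1,3}:1  {2,4}:1  {3,4}:2
  |U|=3: {0,2,4}:1  {1,3,4}:3  {2,3,4}:3
  start at 0(a): 6
  start at 1(f): 4
sum over floor = 10

10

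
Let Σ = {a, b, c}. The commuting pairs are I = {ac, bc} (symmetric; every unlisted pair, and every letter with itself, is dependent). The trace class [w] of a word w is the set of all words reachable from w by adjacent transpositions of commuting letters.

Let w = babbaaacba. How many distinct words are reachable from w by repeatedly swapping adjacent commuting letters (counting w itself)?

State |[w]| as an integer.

drop 0:b onto floor
drop 1:a onto {0:b}
drop 2:b onto {1:a}
drop 3:b onto {2:b}
drop 4:a onto {3:b}
drop 5:a onto {4:a}
drop 6:a onto {5:a}
drop 7:c onto floor
drop 8:b onto {6:a}
drop 9:a onto {8:b}
ground layer = {0:b, 7:c}
drop-orders for the pieces not yet dropped (sum over which currently-grounded one goes next):
  1 to go: {7} 1  {9} 1
  2 to go: {7,9} 2  {8,9} 1
  3 to go: {6,8,9} 1  {7,8,9} 3
  4 to go: {5,6,8,9} 1  {6,7,8,9} 4
  5 to go: {4,5,6,8,9} 1  {5,6,7,8,9} 5
  6 to go: {3,4,5,6,8,9} 1  {4,5,6,7,8,9} 6
  7 to go: {2,3,4,5,6,8,9} 1  {3,4,5,6,7,8,9} 7
  8 to go: {1,2,3,4,5,6,8,9} 1  {2,3,4,5,6,7,8,9} 8
  if 0:b drops first: 9 orders
  if 7:c drops first: 1 orders
heap linearizations: 10

10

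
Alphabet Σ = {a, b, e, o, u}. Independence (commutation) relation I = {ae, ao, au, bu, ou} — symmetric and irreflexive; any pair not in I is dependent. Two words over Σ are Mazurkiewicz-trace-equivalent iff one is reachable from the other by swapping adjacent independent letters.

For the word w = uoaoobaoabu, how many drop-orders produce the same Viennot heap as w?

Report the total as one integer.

drop 0:u onto floor
drop 1:o onto floor
drop 2:a onto floor
drop 3:o onto {1:o}
drop 4:o onto {3:o}
drop 5:b onto {2:a, 4:o}
drop 6:a onto {5:b}
drop 7:o onto {5:b}
drop 8:a onto {6:a}
drop 9:b onto {7:o, 8:a}
drop 10:u onto {0:u}
ground layer = {0:u, 1:o, 2:a}
drop-orders for the pieces not yet dropped (sum over which currently-grounded one goes next):
  1 to go: {9} 1  {10} 1
  2 to go: {0,10} 1  {7,9} 1  {8,9} 1  {9,10} 2
  3 to go: {0,9,10} 3  {6,8,9} 1  {7,8,9} 2  {7,9,10} 3  {8,9,10} 3
  4 to go: {0,7,9,10} 6  {0,8,9,10} 6  {6,7,8,9} 3  {6,8,9,10} 4  {7,8,9,10} 8
  5 to go: {0,6,8,9,10} 10  {0,7,8,9,10} 20  {5,6,7,8,9} 3  {6,7,8,9,10} 15
  6 to go: {0,6,7,8,9,10} 45  {2,5,6,7,8,9} 3  {4,5,6,7,8,9} 3  {5,6,7,8,9,10} 18
  7 to go: {0,5,6,7,8,9,10} 63  {2,4,5,6,7,8,9} 6  {2,5,6,7,8,9,10} 21  {3,4,5,6,7,8,9} 3  {4,5,6,7,8,9,10} 21
  8 to go: {0,2,5,6,7,8,9,10} 84  {0,4,5,6,7,8,9,10} 84  {1,3,4,5,6,7,8,9} 3  {2,3,4,5,6,7,8,9} 9  {2,4,5,6,7,8,9,10} 48  {3,4,5,6,7,8,9,10} 24
  9 to go: {0,2,4,5,6,7,8,9,10} 216  {0,3,4,5,6,7,8,9,10} 108  {1,2,3,4,5,6,7,8,9} 12  {1,3,4,5,6,7,8,9,10} 27  {2,3,4,5,6,7,8,9,10} 81
  if 0:u drops first: 120 orders
  if 1:o drops first: 405 orders
  if 2:a drops first: 135 orders
heap linearizations: 660

660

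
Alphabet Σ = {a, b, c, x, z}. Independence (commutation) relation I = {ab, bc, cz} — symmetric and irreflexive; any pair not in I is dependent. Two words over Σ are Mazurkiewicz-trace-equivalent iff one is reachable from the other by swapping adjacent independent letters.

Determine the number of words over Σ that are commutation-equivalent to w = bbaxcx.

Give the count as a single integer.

0(b) covers ∅
1(b) covers 0:b
2(a) covers ∅
3(x) covers 1:b, 2:a
4(c) covers 3:x
5(x) covers 4:c
floor of heap: 0:b, 2:a
completions by unplaced set U, small U first (add the entries for U minus each lowest piece of U):
  |U|=1: {5}:1
  |U|=2: {4,5}:1
  |U|=3: {3,4,5}:1
  |U|=4: {1,3,4,5}:1  {2,3,4,5}:1
  start at 0(b): 2
  start at 2(a): 1
sum over floor = 3

3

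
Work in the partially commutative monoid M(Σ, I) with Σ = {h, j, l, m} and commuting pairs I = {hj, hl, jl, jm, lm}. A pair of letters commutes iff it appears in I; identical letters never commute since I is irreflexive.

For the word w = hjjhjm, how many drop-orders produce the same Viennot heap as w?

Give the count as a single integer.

piece 0:h — minimal
piece 1:j — minimal
piece 2:j rests on {1:j}
piece 3:h rests on {0:h}
piece 4:j rests on {2:j}
piece 5:m rests on {3:h}
minimal pieces: {0:h, 1:j}
ways to finish when only these pieces remain (= sum over removing one remaining piece with nothing left below it):
  1 left: {4}→1  {5}→1
  2 left: {2,4}→1  {3,5}→1  {4,5}→2
  3 left: {0,3,5}→1  {1,2,4}→1  {2,4,5}→3  {3,4,5}→3
  4 left: {0,3,4,5}→4  {1,2,4,5}→4  {2,3,4,5}→6
  placing 0:h first → 10 extensions
  placing 1:j first → 10 extensions
total linear extensions = 20

20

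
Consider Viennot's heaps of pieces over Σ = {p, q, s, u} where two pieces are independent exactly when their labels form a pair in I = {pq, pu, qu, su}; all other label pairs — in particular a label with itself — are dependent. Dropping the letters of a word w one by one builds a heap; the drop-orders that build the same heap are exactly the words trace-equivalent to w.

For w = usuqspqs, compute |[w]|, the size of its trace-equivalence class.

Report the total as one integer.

56

drop 0:u onto floor
drop 1:s onto floor
drop 2:u onto {0:u}
drop 3:q onto {1:s}
drop 4:s onto {3:q}
drop 5:p onto {4:s}
drop 6:q onto {4:s}
drop 7:s onto {5:p, 6:q}
ground layer = {0:u, 1:s}
drop-orders for the pieces not yet dropped (sum over which currently-grounded one goes next):
  1 to go: {2} 1  {7} 1
  2 to go: {0,2} 1  {2,7} 2  {5,7} 1  {6,7} 1
  3 to go: {0,2,7} 3  {2,5,7} 3  {2,6,7} 3  {5,6,7} 2
  4 to go: {0,2,5,7} 6  {0,2,6,7} 6  {2,5,6,7} 8  {4,5,6,7} 2
  5 to go: {0,2,5,6,7} 20  {2,4,5,6,7} 10  {3,4,5,6,7} 2
  6 to go: {0,2,4,5,6,7} 30  {1,3,4,5,6,7} 2  {2,3,4,5,6,7} 12
  if 0:u drops first: 14 orders
  if 1:s drops first: 42 orders
heap linearizations: 56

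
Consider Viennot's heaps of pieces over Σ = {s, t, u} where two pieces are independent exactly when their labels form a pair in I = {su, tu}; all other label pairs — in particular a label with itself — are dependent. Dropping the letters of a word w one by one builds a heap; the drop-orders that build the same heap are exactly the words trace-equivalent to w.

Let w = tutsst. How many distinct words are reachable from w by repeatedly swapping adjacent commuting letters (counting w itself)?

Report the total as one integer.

6

drop 0:t onto floor
drop 1:u onto floor
drop 2:t onto {0:t}
drop 3:s onto {2:t}
drop 4:s onto {3:s}
drop 5:t onto {4:s}
ground layer = {0:t, 1:u}
drop-orders for the pieces not yet dropped (sum over which currently-grounded one goes next):
  1 to go: {1} 1  {5} 1
  2 to go: {1,5} 2  {4,5} 1
  3 to go: {1,4,5} 3  {3,4,5} 1
  4 to go: {1,3,4,5} 4  {2,3,4,5} 1
  if 0:t drops first: 5 orders
  if 1:u drops first: 1 orders
heap linearizations: 6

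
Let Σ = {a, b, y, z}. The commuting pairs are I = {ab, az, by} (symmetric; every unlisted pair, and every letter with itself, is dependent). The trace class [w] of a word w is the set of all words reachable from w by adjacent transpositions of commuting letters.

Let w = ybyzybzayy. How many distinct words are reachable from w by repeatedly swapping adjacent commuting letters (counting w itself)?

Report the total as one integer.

#0=y has no predecessor
#1=b has no predecessor
#2=y depends on [0:y]
#3=z depends on [1:b, 2:y]
#4=y depends on [3:z]
#5=b depends on [3:z]
#6=z depends on [4:y, 5:b]
#7=a depends on [4:y]
#8=y depends on [6:z, 7:a]
#9=y depends on [8:y]
sources: [0:y, 1:b]
N(rest) = Σ N(rest − s) over sources s of rest; N(one piece) = 1:
  size 1 → [9]=1
  size 2 → [8,9]=1
  size 3 → [6,8,9]=1  [7,8,9]=1
  size 4 → [5,6,8,9]=1  [6,7,8,9]=2
  size 5 → [4,6,7,8,9]=2  [5,6,7,8,9]=3
  size 6 → [4,5,6,7,8,9]=5
  size 7 → [3,4,5,6,7,8,9]=5
  size 8 → [1,3,4,5,6,7,8,9]=5  [2,3,4,5,6,7,8,9]=5
  first=0(y) contributes 10
  first=1(b) contributes 5
|[w]| = 15

15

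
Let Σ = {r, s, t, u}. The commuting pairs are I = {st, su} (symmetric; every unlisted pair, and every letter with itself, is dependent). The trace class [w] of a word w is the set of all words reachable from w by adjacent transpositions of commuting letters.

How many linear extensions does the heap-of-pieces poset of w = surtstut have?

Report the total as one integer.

0(s) covers ∅
1(u) covers ∅
2(r) covers 0:s, 1:u
3(t) covers 2:r
4(s) covers 2:r
5(t) covers 3:t
6(u) covers 5:t
7(t) covers 6:u
floor of heap: 0:s, 1:u
completions by unplaced set U, small U first (add the entries for U minus each lowest piece of U):
  |U|=1: {4}:1  {7}:1
  |U|=2: {4,7}:2  {6,7}:1
  |U|=3: {4,6,7}:3  {5,6,7}:1
  |U|=4: {3,5,6,7}:1  {4,5,6,7}:4
  |U|=5: {3,4,5,6,7}:5
  |U|=6: {2,3,4,5,6,7}:5
  start at 0(s): 5
  start at 1(u): 5
sum over floor = 10

10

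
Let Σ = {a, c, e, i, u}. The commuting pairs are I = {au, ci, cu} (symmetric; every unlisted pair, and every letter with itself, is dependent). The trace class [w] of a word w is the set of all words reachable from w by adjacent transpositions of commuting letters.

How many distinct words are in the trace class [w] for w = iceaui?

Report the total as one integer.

#0=i has no predecessor
#1=c has no predecessor
#2=e depends on [0:i, 1:c]
#3=a depends on [2:e]
#4=u depends on [2:e]
#5=i depends on [3:a, 4:u]
sources: [0:i, 1:c]
N(rest) = Σ N(rest − s) over sources s of rest; N(one piece) = 1:
  size 1 → [5]=1
  size 2 → [3,5]=1  [4,5]=1
  size 3 → [3,4,5]=2
  size 4 → [2,3,4,5]=2
  first=0(i) contributes 2
  first=1(c) contributes 2
|[w]| = 4

4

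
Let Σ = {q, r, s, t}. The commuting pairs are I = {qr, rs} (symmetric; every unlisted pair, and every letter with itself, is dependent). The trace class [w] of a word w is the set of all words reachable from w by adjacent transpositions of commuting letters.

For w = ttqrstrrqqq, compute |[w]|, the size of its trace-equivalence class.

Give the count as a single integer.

#0=t has no predecessor
#1=t depends on [0:t]
#2=q depends on [1:t]
#3=r depends on [1:t]
#4=s depends on [2:q]
#5=t depends on [3:r, 4:s]
#6=r depends on [5:t]
#7=r depends on [6:r]
#8=q depends on [5:t]
#9=q depends on [8:q]
#10=q depends on [9:q]
sources: [0:t]
N(rest) = Σ N(rest − s) over sources s of rest; N(one piece) = 1:
  size 1 → [7]=1  [10]=1
  size 2 → [6,7]=1  [7,10]=2  [9,10]=1
  size 3 → [6,7,10]=3  [7,9,10]=3  [8,9,10]=1
  size 4 → [6,7,9,10]=6  [7,8,9,10]=4
  size 5 → [6,7,8,9,10]=10
  size 6 → [5,6,7,8,9,10]=10
  size 7 → [3,5,6,7,8,9,10]=10  [4,5,6,7,8,9,10]=10
  size 8 → [2,4,5,6,7,8,9,10]=10  [3,4,5,6,7,8,9,10]=20
  size 9 → [2,3,4,5,6,7,8,9,10]=30
  first=0(t) contributes 30

30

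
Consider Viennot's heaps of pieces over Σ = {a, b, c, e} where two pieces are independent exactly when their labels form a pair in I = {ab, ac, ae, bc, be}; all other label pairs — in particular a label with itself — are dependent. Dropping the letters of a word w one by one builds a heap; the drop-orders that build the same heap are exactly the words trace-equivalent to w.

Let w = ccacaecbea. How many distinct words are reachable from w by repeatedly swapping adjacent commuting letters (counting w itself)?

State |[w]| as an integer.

840

0(c) covers ∅
1(c) covers 0:c
2(a) covers ∅
3(c) covers 1:c
4(a) covers 2:a
5(e) covers 3:c
6(c) covers 5:e
7(b) covers ∅
8(e) covers 6:c
9(a) covers 4:a
floor of heap: 0:c, 2:a, 7:b
completions by unplaced set U, small U first (add the entries for U minus each lowest piece of U):
  |U|=1: {7}:1  {8}:1  {9}:1
  |U|=2: {4,9}:1  {6,8}:1  {7,8}:2  {7,9}:2  {8,9}:2
  |U|=3: {2,4,9}:1  {4,7,9}:3  {4,8,9}:3  {5,6,8}:1  {6,7,8}:3  {6,8,9}:3  {7,8,9}:6
  |U|=4: {2,4,7,9}:4  {2,4,8,9}:4  {3,5,6,8}:1  {4,6,8,9}:6  {4,7,8,9}:12  {5,6,7,8}:4  {5,6,8,9}:4  {6,7,8,9}:12
  |U|=5: {1,3,5,6,8}:1  {2,4,6,8,9}:10  {2,4,7,8,9}:20  {3,5,6,7,8}:5  {3,5,6,8,9}:5  {4,5,6,8,9}:10  {4,6,7,8,9}:30  {5,6,7,8,9}:20
  |U|=6: {0,1,3,5,6,8}:1  {1,3,5,6,7,8}:6  {1,3,5,6,8,9}:6  {2,4,5,6,8,9}:20  {2,4,6,7,8,9}:60  {3,4,5,6,8,9}:15  {3,5,6,7,8,9}:30  {4,5,6,7,8,9}:60
  |U|=7: {0,1,3,5,6,7,8}:7  {0,1,3,5,6,8,9}:7  {1,3,4,5,6,8,9}:21  {1,3,5,6,7,8,9}:42  {2,3,4,5,6,8,9}:35  {2,4,5,6,7,8,9}:140  {3,4,5,6,7,8,9}:105
  |U|=8: {0,1,3,4,5,6,8,9}:28  {0,1,3,5,6,7,8,9}:56  {1,2,3,4,5,6,8,9}:56  {1,3,4,5,6,7,8,9}:168  {2,3,4,5,6,7,8,9}:280
  start at 0(c): 504
  start at 2(a): 252
  start at 7(b): 84
sum over floor = 840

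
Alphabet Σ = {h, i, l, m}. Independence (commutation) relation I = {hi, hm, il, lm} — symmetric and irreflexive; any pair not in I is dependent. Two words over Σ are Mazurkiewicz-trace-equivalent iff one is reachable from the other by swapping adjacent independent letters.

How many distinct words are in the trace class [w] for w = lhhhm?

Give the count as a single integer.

5

#0=l has no predecessor
#1=h depends on [0:l]
#2=h depends on [1:h]
#3=h depends on [2:h]
#4=m has no predecessor
sources: [0:l, 4:m]
N(rest) = Σ N(rest − s) over sources s of rest; N(one piece) = 1:
  size 1 → [3]=1  [4]=1
  size 2 → [2,3]=1  [3,4]=2
  size 3 → [1,2,3]=1  [2,3,4]=3
  first=0(l) contributes 4
  first=4(m) contributes 1
|[w]| = 5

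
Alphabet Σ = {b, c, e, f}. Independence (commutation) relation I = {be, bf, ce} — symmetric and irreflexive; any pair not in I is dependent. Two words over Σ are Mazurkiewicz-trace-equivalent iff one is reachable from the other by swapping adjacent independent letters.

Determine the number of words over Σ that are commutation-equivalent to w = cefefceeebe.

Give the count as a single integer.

30

drop 0:c onto floor
drop 1:e onto floor
drop 2:f onto {0:c, 1:e}
drop 3:e onto {2:f}
drop 4:f onto {3:e}
drop 5:c onto {4:f}
drop 6:e onto {4:f}
drop 7:e onto {6:e}
drop 8:e onto {7:e}
drop 9:b onto {5:c}
drop 10:e onto {8:e}
ground layer = {0:c, 1:e}
drop-orders for the pieces not yet dropped (sum over which currently-grounded one goes next):
  1 to go: {9} 1  {10} 1
  2 to go: {5,9} 1  {8,10} 1  {9,10} 2
  3 to go: {5,9,10} 3  {7,8,10} 1  {8,9,10} 3
  4 to go: {5,8,9,10} 6  {6,7,8,10} 1  {7,8,9,10} 4
  5 to go: {5,7,8,9,10} 10  {6,7,8,9,10} 5
  6 to go: {5,6,7,8,9,10} 15
  7 to go: {4,5,6,7,8,9,10} 15
  8 to go: {3,4,5,6,7,8,9,10} 15
  9 to go: {2,3,4,5,6,7,8,9,10} 15
  if 0:c drops first: 15 orders
  if 1:e drops first: 15 orders
heap linearizations: 30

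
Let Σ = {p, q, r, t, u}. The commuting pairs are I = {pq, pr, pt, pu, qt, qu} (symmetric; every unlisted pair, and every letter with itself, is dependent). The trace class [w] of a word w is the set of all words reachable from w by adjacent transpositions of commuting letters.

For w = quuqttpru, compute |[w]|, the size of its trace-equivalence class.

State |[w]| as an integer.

135

drop 0:q onto floor
drop 1:u onto floor
drop 2:u onto {1:u}
drop 3:q onto {0:q}
drop 4:t onto {2:u}
drop 5:t onto {4:t}
drop 6:p onto floor
drop 7:r onto {3:q, 5:t}
drop 8:u onto {7:r}
ground layer = {0:q, 1:u, 6:p}
drop-orders for the pieces not yet dropped (sum over which currently-grounded one goes next):
  1 to go: {6} 1  {8} 1
  2 to go: {6,8} 2  {7,8} 1
  3 to go: {3,7,8} 1  {5,7,8} 1  {6,7,8} 3
  4 to go: {0,3,7,8} 1  {3,5,7,8} 2  {3,6,7,8} 4  {4,5,7,8} 1  {5,6,7,8} 4
  5 to go: {0,3,5,7,8} 3  {0,3,6,7,8} 5  {2,4,5,7,8} 1  {3,4,5,7,8} 3  {3,5,6,7,8} 10  {4,5,6,7,8} 5
  6 to go: {0,3,4,5,7,8} 6  {0,3,5,6,7,8} 18  {1,2,4,5,7,8} 1  {2,3,4,5,7,8} 4  {2,4,5,6,7,8} 6  {3,4,5,6,7,8} 18
  7 to go: {0,2,3,4,5,7,8} 10  {0,3,4,5,6,7,8} 42  {1,2,3,4,5,7,8} 5  {1,2,4,5,6,7,8} 7  {2,3,4,5,6,7,8} 28
  if 0:q drops first: 40 orders
  if 1:u drops first: 80 orders
  if 6:p drops first: 15 orders
heap linearizations: 135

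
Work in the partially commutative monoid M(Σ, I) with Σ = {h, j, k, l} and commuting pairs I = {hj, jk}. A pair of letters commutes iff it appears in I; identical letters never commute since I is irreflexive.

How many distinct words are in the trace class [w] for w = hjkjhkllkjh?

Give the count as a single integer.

piece 0:h — minimal
piece 1:j — minimal
piece 2:k rests on {0:h}
piece 3:j rests on {1:j}
piece 4:h rests on {2:k}
piece 5:k rests on {4:h}
piece 6:l rests on {3:j, 5:k}
piece 7:l rests on {6:l}
piece 8:k rests on {7:l}
piece 9:j rests on {7:l}
piece 10:h rests on {8:k}
minimal pieces: {0:h, 1:j}
ways to finish when only these pieces remain (= sum over removing one remaining piece with nothing left below it):
  1 left: {9}→1  {10}→1
  2 left: {8,10}→1  {9,10}→2
  3 left: {8,9,10}→3
  4 left: {7,8,9,10}→3
  5 left: {6,7,8,9,10}→3
  6 left: {3,6,7,8,9,10}→3  {5,6,7,8,9,10}→3
  7 left: {1,3,6,7,8,9,10}→3  {3,5,6,7,8,9,10}→6  {4,5,6,7,8,9,10}→3
  8 left: {1,3,5,6,7,8,9,10}→9  {2,4,5,6,7,8,9,10}→3  {3,4,5,6,7,8,9,10}→9
  9 left: {0,2,4,5,6,7,8,9,10}→3  {1,3,4,5,6,7,8,9,10}→18  {2,3,4,5,6,7,8,9,10}→12
  placing 0:h first → 30 extensions
  placing 1:j first → 15 extensions
total linear extensions = 45

45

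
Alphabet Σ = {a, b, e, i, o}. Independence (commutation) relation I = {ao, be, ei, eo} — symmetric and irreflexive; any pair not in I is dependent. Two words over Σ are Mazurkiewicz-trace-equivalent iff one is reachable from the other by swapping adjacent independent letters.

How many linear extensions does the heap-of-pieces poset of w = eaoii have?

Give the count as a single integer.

drop 0:e onto floor
drop 1:a onto {0:e}
drop 2:o onto floor
drop 3:i onto {1:a, 2:o}
drop 4:i onto {3:i}
ground layer = {0:e, 2:o}
drop-orders for the pieces not yet dropped (sum over which currently-grounded one goes next):
  1 to go: {4} 1
  2 to go: {3,4} 1
  3 to go: {1,3,4} 1  {2,3,4} 1
  if 0:e drops first: 2 orders
  if 2:o drops first: 1 orders
heap linearizations: 3

3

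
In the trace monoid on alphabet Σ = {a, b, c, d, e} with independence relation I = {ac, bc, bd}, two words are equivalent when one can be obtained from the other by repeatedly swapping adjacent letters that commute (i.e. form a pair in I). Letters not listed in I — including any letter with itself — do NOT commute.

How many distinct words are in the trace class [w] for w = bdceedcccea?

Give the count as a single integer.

drop 0:b onto floor
drop 1:d onto floor
drop 2:c onto {1:d}
drop 3:e onto {0:b, 2:c}
drop 4:e onto {3:e}
drop 5:d onto {4:e}
drop 6:c onto {5:d}
drop 7:c onto {6:c}
drop 8:c onto {7:c}
drop 9:e onto {8:c}
drop 10:a onto {9:e}
ground layer = {0:b, 1:d}
drop-orders for the pieces not yet dropped (sum over which currently-grounded one goes next):
  1 to go: {10} 1
  2 to go: {9,10} 1
  3 to go: {8,9,10} 1
  4 to go: {7,8,9,10} 1
  5 to go: {6,7,8,9,10} 1
  6 to go: {5,6,7,8,9,10} 1
  7 to go: {4,5,6,7,8,9,10} 1
  8 to go: {3,4,5,6,7,8,9,10} 1
  9 to go: {0,3,4,5,6,7,8,9,10} 1  {2,3,4,5,6,7,8,9,10} 1
  if 0:b drops first: 1 orders
  if 1:d drops first: 2 orders
heap linearizations: 3

3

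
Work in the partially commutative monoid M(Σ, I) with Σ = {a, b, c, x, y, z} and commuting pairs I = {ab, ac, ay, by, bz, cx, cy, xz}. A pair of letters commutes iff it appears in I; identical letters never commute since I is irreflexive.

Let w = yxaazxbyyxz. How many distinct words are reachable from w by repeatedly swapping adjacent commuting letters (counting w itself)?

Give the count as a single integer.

16

piece 0:y — minimal
piece 1:x rests on {0:y}
piece 2:a rests on {1:x}
piece 3:a rests on {2:a}
piece 4:z rests on {3:a}
piece 5:x rests on {3:a}
piece 6:b rests on {5:x}
piece 7:y rests on {4:z, 5:x}
piece 8:y rests on {7:y}
piece 9:x rests on {6:b, 8:y}
piece 10:z rests on {8:y}
minimal pieces: {0:y}
ways to finish when only these pieces remain (= sum over removing one remaining piece with nothing left below it):
  1 left: {9}→1  {10}→1
  2 left: {6,9}→1  {9,10}→2
  3 left: {6,9,10}→3  {8,9,10}→2
  4 left: {6,8,9,10}→5  {7,8,9,10}→2
  5 left: {4,7,8,9,10}→2  {6,7,8,9,10}→7
  6 left: {4,6,7,8,9,10}→9  {5,6,7,8,9,10}→7
  7 left: {4,5,6,7,8,9,10}→16
  8 left: {3,4,5,6,7,8,9,10}→16
  9 left: {2,3,4,5,6,7,8,9,10}→16
  placing 0:y first → 16 extensions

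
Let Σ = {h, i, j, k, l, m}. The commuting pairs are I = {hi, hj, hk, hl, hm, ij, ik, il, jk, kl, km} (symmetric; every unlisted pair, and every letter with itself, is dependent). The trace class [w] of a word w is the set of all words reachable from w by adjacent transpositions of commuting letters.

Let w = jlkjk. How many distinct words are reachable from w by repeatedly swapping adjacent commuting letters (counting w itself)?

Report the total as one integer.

#0=j has no predecessor
#1=l depends on [0:j]
#2=k has no predecessor
#3=j depends on [1:l]
#4=k depends on [2:k]
sources: [0:j, 2:k]
N(rest) = Σ N(rest − s) over sources s of rest; N(one piece) = 1:
  size 1 → [3]=1  [4]=1
  size 2 → [1,3]=1  [2,4]=1  [3,4]=2
  size 3 → [0,1,3]=1  [1,3,4]=3  [2,3,4]=3
  first=0(j) contributes 6
  first=2(k) contributes 4
|[w]| = 10

10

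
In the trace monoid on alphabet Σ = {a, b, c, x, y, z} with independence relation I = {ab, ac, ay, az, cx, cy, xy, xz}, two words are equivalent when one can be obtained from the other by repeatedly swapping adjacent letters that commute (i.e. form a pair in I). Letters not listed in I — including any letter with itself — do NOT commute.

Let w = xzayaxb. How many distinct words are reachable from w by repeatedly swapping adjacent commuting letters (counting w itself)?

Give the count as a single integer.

15

drop 0:x onto floor
drop 1:z onto floor
drop 2:a onto {0:x}
drop 3:y onto {1:z}
drop 4:a onto {2:a}
drop 5:x onto {4:a}
drop 6:b onto {3:y, 5:x}
ground layer = {0:x, 1:z}
drop-orders for the pieces not yet dropped (sum over which currently-grounded one goes next):
  1 to go: {6} 1
  2 to go: {3,6} 1  {5,6} 1
  3 to go: {1,3,6} 1  {3,5,6} 2  {4,5,6} 1
  4 to go: {1,3,5,6} 3  {2,4,5,6} 1  {3,4,5,6} 3
  5 to go: {0,2,4,5,6} 1  {1,3,4,5,6} 6  {2,3,4,5,6} 4
  if 0:x drops first: 10 orders
  if 1:z drops first: 5 orders
heap linearizations: 15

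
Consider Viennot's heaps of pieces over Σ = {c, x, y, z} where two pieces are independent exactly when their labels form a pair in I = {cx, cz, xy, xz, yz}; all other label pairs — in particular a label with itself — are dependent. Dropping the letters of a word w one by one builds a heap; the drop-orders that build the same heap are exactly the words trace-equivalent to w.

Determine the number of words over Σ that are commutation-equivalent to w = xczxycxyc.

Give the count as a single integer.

504

0(x) covers ∅
1(c) covers ∅
2(z) covers ∅
3(x) covers 0:x
4(y) covers 1:c
5(c) covers 4:y
6(x) covers 3:x
7(y) covers 5:c
8(c) covers 7:y
floor of heap: 0:x, 1:c, 2:z
completions by unplaced set U, small U first (add the entries for U minus each lowest piece of U):
  |U|=1: {2}:1  {6}:1  {8}:1
  |U|=2: {2,6}:2  {2,8}:2  {3,6}:1  {6,8}:2  {7,8}:1
  |U|=3: {0,3,6}:1  {2,3,6}:3  {2,6,8}:6  {2,7,8}:3  {3,6,8}:3  {5,7,8}:1  {6,7,8}:3
  |U|=4: {0,2,3,6}:4  {0,3,6,8}:4  {2,3,6,8}:12  {2,5,7,8}:4  {2,6,7,8}:12  {3,6,7,8}:6  {4,5,7,8}:1  {5,6,7,8}:4
  |U|=5: {0,2,3,6,8}:20  {0,3,6,7,8}:10  {1,4,5,7,8}:1  {2,3,6,7,8}:30  {2,4,5,7,8}:5  {2,5,6,7,8}:20  {3,5,6,7,8}:10  {4,5,6,7,8}:5
  |U|=6: {0,2,3,6,7,8}:60  {0,3,5,6,7,8}:20  {1,2,4,5,7,8}:6  {1,4,5,6,7,8}:6  {2,3,5,6,7,8}:60  {2,4,5,6,7,8}:30  {3,4,5,6,7,8}:15
  |U|=7: {0,2,3,5,6,7,8}:140  {0,3,4,5,6,7,8}:35  {1,2,4,5,6,7,8}:42  {1,3,4,5,6,7,8}:21  {2,3,4,5,6,7,8}:105
  start at 0(x): 168
  start at 1(c): 280
  start at 2(z): 56
sum over floor = 504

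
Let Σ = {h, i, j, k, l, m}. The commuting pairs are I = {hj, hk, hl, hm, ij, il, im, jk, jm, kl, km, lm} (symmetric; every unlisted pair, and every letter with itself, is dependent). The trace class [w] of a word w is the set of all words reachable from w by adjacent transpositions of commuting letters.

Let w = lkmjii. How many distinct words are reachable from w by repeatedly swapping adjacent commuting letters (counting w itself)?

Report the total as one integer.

0(l) covers ∅
1(k) covers ∅
2(m) covers ∅
3(j) covers 0:l
4(i) covers 1:k
5(i) covers 4:i
floor of heap: 0:l, 1:k, 2:m
completions by unplaced set U, small U first (add the entries for U minus each lowest piece of U):
  |U|=1: {2}:1  {3}:1  {5}:1
  |U|=2: {0,3}:1  {2,3}:2  {2,5}:2  {3,5}:2  {4,5}:1
  |U|=3: {0,2,3}:3  {0,3,5}:3  {1,4,5}:1  {2,3,5}:6  {2,4,5}:3  {3,4,5}:3
  |U|=4: {0,2,3,5}:12  {0,3,4,5}:6  {1,2,4,5}:4  {1,3,4,5}:4  {2,3,4,5}:12
  start at 0(l): 20
  start at 1(k): 30
  start at 2(m): 10
sum over floor = 60

60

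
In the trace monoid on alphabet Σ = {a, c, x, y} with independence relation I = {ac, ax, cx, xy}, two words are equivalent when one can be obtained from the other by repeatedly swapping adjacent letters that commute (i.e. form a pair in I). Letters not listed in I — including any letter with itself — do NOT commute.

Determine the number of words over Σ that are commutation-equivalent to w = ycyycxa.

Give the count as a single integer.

14

drop 0:y onto floor
drop 1:c onto {0:y}
drop 2:y onto {1:c}
drop 3:y onto {2:y}
drop 4:c onto {3:y}
drop 5:x onto floor
drop 6:a onto {3:y}
ground layer = {0:y, 5:x}
drop-orders for the pieces not yet dropped (sum over which currently-grounded one goes next):
  1 to go: {4} 1  {5} 1  {6} 1
  2 to go: {4,5} 2  {4,6} 2  {5,6} 2
  3 to go: {3,4,6} 2  {4,5,6} 6
  4 to go: {2,3,4,6} 2  {3,4,5,6} 8
  5 to go: {1,2,3,4,6} 2  {2,3,4,5,6} 10
  if 0:y drops first: 12 orders
  if 5:x drops first: 2 orders
heap linearizations: 14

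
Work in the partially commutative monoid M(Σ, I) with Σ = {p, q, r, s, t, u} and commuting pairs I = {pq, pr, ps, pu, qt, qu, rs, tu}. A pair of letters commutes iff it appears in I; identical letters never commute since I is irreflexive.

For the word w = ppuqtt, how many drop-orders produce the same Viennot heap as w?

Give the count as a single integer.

0(p) covers ∅
1(p) covers 0:p
2(u) covers ∅
3(q) covers ∅
4(t) covers 1:p
5(t) covers 4:t
floor of heap: 0:p, 2:u, 3:q
completions by unplaced set U, small U first (add the entries for U minus each lowest piece of U):
  |U|=1: {2}:1  {3}:1  {5}:1
  |U|=2: {2,3}:2  {2,5}:2  {3,5}:2  {4,5}:1
  |U|=3: {1,4,5}:1  {2,3,5}:6  {2,4,5}:3  {3,4,5}:3
  |U|=4: {0,1,4,5}:1  {1,2,4,5}:4  {1,3,4,5}:4  {2,3,4,5}:12
  start at 0(p): 20
  start at 2(u): 5
  start at 3(q): 5
sum over floor = 30

30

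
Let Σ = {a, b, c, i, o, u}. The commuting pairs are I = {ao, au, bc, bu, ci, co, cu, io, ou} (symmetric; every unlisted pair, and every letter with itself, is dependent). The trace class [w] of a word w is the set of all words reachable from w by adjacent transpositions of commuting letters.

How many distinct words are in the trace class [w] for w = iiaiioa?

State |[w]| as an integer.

0(i) covers ∅
1(i) covers 0:i
2(a) covers 1:i
3(i) covers 2:a
4(i) covers 3:i
5(o) covers ∅
6(a) covers 4:i
floor of heap: 0:i, 5:o
completions by unplaced set U, small U first (add the entries for U minus each lowest piece of U):
  |U|=1: {5}:1  {6}:1
  |U|=2: {4,6}:1  {5,6}:2
  |U|=3: {3,4,6}:1  {4,5,6}:3
  |U|=4: {2,3,4,6}:1  {3,4,5,6}:4
  |U|=5: {1,2,3,4,6}:1  {2,3,4,5,6}:5
  start at 0(i): 6
  start at 5(o): 1
sum over floor = 7

7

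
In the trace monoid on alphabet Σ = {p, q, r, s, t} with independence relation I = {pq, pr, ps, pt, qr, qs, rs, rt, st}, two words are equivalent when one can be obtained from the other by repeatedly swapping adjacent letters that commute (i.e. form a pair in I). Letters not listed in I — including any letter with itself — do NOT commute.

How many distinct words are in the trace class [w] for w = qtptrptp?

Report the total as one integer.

280

0(q) covers ∅
1(t) covers 0:q
2(p) covers ∅
3(t) covers 1:t
4(r) covers ∅
5(p) covers 2:p
6(t) covers 3:t
7(p) covers 5:p
floor of heap: 0:q, 2:p, 4:r
completions by unplaced set U, small U first (add the entries for U minus each lowest piece of U):
  |U|=1: {4}:1  {6}:1  {7}:1
  |U|=2: {3,6}:1  {4,6}:2  {4,7}:2  {5,7}:1  {6,7}:2
  |U|=3: {1,3,6}:1  {2,5,7}:1  {3,4,6}:3  {3,6,7}:3  {4,5,7}:3  {4,6,7}:6  {5,6,7}:3
  |U|=4: {0,1,3,6}:1  {1,3,4,6}:4  {1,3,6,7}:4  {2,4,5,7}:4  {2,5,6,7}:4  {3,4,6,7}:12  {3,5,6,7}:6  {4,5,6,7}:12
  |U|=5: {0,1,3,4,6}:5  {0,1,3,6,7}:5  {1,3,4,6,7}:20  {1,3,5,6,7}:10  {2,3,5,6,7}:10  {2,4,5,6,7}:20  {3,4,5,6,7}:30
  |U|=6: {0,1,3,4,6,7}:30  {0,1,3,5,6,7}:15  {1,2,3,5,6,7}:20  {1,3,4,5,6,7}:60  {2,3,4,5,6,7}:60
  start at 0(q): 140
  start at 2(p): 105
  start at 4(r): 35
sum over floor = 280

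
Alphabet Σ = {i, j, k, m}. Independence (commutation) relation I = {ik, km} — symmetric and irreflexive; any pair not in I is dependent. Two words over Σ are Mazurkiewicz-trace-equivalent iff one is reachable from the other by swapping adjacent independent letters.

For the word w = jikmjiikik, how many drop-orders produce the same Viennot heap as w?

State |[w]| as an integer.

30

0(j) covers ∅
1(i) covers 0:j
2(k) covers 0:j
3(m) covers 1:i
4(j) covers 2:k, 3:m
5(i) covers 4:j
6(i) covers 5:i
7(k) covers 4:j
8(i) covers 6:i
9(k) covers 7:k
floor of heap: 0:j
completions by unplaced set U, small U first (add the entries for U minus each lowest piece of U):
  |U|=1: {8}:1  {9}:1
  |U|=2: {6,8}:1  {7,9}:1  {8,9}:2
  |U|=3: {5,6,8}:1  {6,8,9}:3  {7,8,9}:3
  |U|=4: {5,6,8,9}:4  {6,7,8,9}:6
  |U|=5: {5,6,7,8,9}:10
  |U|=6: {4,5,6,7,8,9}:10
  |U|=7: {2,4,5,6,7,8,9}:10  {3,4,5,6,7,8,9}:10
  |U|=8: {1,3,4,5,6,7,8,9}:10  {2,3,4,5,6,7,8,9}:20
  start at 0(j): 30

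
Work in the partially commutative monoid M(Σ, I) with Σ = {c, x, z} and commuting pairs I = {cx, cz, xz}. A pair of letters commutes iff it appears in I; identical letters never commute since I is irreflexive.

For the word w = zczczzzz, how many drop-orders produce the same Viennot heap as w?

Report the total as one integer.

piece 0:z — minimal
piece 1:c — minimal
piece 2:z rests on {0:z}
piece 3:c rests on {1:c}
piece 4:z rests on {2:z}
piece 5:z rests on {4:z}
piece 6:z rests on {5:z}
piece 7:z rests on {6:z}
minimal pieces: {0:z, 1:c}
ways to finish when only these pieces remain (= sum over removing one remaining piece with nothing left below it):
  1 left: {3}→1  {7}→1
  2 left: {1,3}→1  {3,7}→2  {6,7}→1
  3 left: {1,3,7}→3  {3,6,7}→3  {5,6,7}→1
  4 left: {1,3,6,7}→6  {3,5,6,7}→4  {4,5,6,7}→1
  5 left: {1,3,5,6,7}→10  {2,4,5,6,7}→1  {3,4,5,6,7}→5
  6 left: {0,2,4,5,6,7}→1  {1,3,4,5,6,7}→15  {2,3,4,5,6,7}→6
  placing 0:z first → 21 extensions
  placing 1:c first → 7 extensions
total linear extensions = 28

28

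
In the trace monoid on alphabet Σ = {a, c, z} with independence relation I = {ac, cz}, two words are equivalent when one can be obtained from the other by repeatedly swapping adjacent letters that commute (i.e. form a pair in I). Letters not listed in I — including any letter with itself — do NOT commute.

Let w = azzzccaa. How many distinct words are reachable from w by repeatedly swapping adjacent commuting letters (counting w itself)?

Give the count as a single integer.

drop 0:a onto floor
drop 1:z onto {0:a}
drop 2:z onto {1:z}
drop 3:z onto {2:z}
drop 4:c onto floor
drop 5:c onto {4:c}
drop 6:a onto {3:z}
drop 7:a onto {6:a}
ground layer = {0:a, 4:c}
drop-orders for the pieces not yet dropped (sum over which currently-grounded one goes next):
  1 to go: {5} 1  {7} 1
  2 to go: {4,5} 1  {5,7} 2  {6,7} 1
  3 to go: {3,6,7} 1  {4,5,7} 3  {5,6,7} 3
  4 to go: {2,3,6,7} 1  {3,5,6,7} 4  {4,5,6,7} 6
  5 to go: {1,2,3,6,7} 1  {2,3,5,6,7} 5  {3,4,5,6,7} 10
  6 to go: {0,1,2,3,6,7} 1  {1,2,3,5,6,7} 6  {2,3,4,5,6,7} 15
  if 0:a drops first: 21 orders
  if 4:c drops first: 7 orders
heap linearizations: 28

28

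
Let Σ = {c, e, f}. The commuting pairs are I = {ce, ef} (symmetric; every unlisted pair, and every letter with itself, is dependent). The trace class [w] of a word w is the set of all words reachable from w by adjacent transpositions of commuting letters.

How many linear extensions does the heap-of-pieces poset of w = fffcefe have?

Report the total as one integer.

21

drop 0:f onto floor
drop 1:f onto {0:f}
drop 2:f onto {1:f}
drop 3:c onto {2:f}
drop 4:e onto floor
drop 5:f onto {3:c}
drop 6:e onto {4:e}
ground layer = {0:f, 4:e}
drop-orders for the pieces not yet dropped (sum over which currently-grounded one goes next):
  1 to go: {5} 1  {6} 1
  2 to go: {3,5} 1  {4,6} 1  {5,6} 2
  3 to go: {2,3,5} 1  {3,5,6} 3  {4,5,6} 3
  4 to go: {1,2,3,5} 1  {2,3,5,6} 4  {3,4,5,6} 6
  5 to go: {0,1,2,3,5} 1  {1,2,3,5,6} 5  {2,3,4,5,6} 10
  if 0:f drops first: 15 orders
  if 4:e drops first: 6 orders
heap linearizations: 21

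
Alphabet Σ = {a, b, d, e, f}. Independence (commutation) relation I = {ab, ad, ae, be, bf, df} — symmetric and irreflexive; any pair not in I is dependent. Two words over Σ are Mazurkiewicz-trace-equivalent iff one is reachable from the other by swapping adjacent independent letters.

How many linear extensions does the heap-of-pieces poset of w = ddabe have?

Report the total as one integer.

10

piece 0:d — minimal
piece 1:d rests on {0:d}
piece 2:a — minimal
piece 3:b rests on {1:d}
piece 4:e rests on {1:d}
minimal pieces: {0:d, 2:a}
ways to finish when only these pieces remain (= sum over removing one remaining piece with nothing left below it):
  1 left: {2}→1  {3}→1  {4}→1
  2 left: {2,3}→2  {2,4}→2  {3,4}→2
  3 left: {1,3,4}→2  {2,3,4}→6
  placing 0:d first → 8 extensions
  placing 2:a first → 2 extensions
total linear extensions = 10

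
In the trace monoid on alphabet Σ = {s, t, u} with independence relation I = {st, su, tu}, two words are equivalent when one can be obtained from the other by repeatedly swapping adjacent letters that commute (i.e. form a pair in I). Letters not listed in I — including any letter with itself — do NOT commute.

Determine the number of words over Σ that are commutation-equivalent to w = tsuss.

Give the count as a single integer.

drop 0:t onto floor
drop 1:s onto floor
drop 2:u onto floor
drop 3:s onto {1:s}
drop 4:s onto {3:s}
ground layer = {0:t, 1:s, 2:u}
drop-orders for the pieces not yet dropped (sum over which currently-grounded one goes next):
  1 to go: {0} 1  {2} 1  {4} 1
  2 to go: {0,2} 2  {0,4} 2  {2,4} 2  {3,4} 1
  3 to go: {0,2,4} 6  {0,3,4} 3  {1,3,4} 1  {2,3,4} 3
  if 0:t drops first: 4 orders
  if 1:s drops first: 12 orders
  if 2:u drops first: 4 orders
heap linearizations: 20

20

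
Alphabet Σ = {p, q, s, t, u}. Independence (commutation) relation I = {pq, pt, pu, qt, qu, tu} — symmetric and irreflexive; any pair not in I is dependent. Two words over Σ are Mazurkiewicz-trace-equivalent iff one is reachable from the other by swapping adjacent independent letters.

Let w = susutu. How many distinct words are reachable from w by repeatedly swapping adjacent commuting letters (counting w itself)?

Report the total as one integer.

3

piece 0:s — minimal
piece 1:u rests on {0:s}
piece 2:s rests on {1:u}
piece 3:u rests on {2:s}
piece 4:t rests on {2:s}
piece 5:u rests on {3:u}
minimal pieces: {0:s}
ways to finish when only these pieces remain (= sum over removing one remaining piece with nothing left below it):
  1 left: {4}→1  {5}→1
  2 left: {3,5}→1  {4,5}→2
  3 left: {3,4,5}→3
  4 left: {2,3,4,5}→3
  placing 0:s first → 3 extensions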